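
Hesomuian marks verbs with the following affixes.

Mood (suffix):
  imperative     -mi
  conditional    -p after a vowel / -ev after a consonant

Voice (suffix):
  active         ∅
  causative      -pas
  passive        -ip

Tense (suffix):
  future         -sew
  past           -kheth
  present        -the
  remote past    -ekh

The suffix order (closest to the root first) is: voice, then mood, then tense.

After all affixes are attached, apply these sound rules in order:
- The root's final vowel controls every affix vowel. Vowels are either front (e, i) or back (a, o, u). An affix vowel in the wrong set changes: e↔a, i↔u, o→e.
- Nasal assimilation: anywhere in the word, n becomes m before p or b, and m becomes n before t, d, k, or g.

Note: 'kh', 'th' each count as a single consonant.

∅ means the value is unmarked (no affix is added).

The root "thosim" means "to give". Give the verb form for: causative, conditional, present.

Attach voice causative -pas → thosimpas.
Attach mood conditional -ev (after consonant 's') → thosimpasev.
Attach tense present -the → thosimpasevthe.
Apply vowel harmony: thosimpasevthe → thosimpesevthe.
Nasal assimilation: no change.

thosimpesevthe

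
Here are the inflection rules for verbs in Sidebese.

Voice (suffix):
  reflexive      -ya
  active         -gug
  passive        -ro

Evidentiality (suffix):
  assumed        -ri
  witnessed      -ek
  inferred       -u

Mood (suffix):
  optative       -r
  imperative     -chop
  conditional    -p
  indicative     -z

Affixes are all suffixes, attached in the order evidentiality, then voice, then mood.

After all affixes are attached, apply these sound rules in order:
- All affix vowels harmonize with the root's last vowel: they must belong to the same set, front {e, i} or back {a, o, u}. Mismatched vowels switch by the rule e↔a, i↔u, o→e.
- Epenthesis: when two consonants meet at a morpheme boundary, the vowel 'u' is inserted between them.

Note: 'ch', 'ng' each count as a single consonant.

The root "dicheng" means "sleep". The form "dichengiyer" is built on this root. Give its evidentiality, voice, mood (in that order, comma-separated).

inferred, reflexive, optative

Segment: dicheng-u-ya-r.
evidentiality: -u → inferred.
voice: -ya → reflexive.
mood: -r → optative.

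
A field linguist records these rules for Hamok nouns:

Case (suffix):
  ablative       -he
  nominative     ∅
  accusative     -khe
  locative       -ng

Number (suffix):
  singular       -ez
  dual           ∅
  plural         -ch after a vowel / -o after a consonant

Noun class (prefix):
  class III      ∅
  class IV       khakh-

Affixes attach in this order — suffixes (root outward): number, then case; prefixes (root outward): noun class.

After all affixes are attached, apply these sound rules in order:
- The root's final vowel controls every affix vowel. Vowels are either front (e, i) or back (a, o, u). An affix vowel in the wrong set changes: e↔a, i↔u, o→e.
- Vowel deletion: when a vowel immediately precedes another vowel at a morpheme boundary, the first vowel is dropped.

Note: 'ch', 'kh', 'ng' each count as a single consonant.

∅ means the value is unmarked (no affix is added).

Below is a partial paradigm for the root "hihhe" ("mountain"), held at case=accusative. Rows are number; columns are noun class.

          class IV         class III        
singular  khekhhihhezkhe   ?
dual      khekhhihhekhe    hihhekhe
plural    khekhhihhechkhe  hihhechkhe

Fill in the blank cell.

Attach number singular -ez → hihheez.
Attach case accusative -khe → hihheezkhe.
noun class = class III: zero marking, form stays hihheezkhe.
Vowel harmony: no change.
Apply vowel deletion: hihheezkhe → hihhezkhe.

hihhezkhe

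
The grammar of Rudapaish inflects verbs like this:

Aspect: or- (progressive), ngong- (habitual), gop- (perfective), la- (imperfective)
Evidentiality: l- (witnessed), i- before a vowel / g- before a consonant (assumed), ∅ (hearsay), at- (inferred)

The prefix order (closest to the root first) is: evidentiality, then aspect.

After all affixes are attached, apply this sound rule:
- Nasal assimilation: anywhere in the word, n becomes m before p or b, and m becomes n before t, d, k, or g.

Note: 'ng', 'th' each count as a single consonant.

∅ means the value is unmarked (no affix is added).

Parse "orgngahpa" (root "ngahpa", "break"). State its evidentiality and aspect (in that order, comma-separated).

assumed, progressive

Segment: or-g-ngahpa.
evidentiality: i/g- → assumed.
aspect: or- → progressive.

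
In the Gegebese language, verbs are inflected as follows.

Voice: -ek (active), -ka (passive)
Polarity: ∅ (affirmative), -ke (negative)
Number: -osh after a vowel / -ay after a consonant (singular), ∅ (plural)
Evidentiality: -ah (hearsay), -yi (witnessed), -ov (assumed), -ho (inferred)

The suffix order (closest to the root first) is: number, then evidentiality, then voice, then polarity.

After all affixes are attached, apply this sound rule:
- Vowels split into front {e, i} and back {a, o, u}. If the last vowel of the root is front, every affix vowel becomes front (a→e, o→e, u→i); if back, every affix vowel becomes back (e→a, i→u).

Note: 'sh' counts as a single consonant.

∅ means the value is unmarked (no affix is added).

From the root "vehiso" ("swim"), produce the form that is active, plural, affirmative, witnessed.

vehisoyuak

number = plural: zero marking, form stays vehiso.
Attach evidentiality witnessed -yi → vehisoyi.
Attach voice active -ek → vehisoyiek.
polarity = affirmative: zero marking, form stays vehisoyiek.
Apply vowel harmony: vehisoyiek → vehisoyuak.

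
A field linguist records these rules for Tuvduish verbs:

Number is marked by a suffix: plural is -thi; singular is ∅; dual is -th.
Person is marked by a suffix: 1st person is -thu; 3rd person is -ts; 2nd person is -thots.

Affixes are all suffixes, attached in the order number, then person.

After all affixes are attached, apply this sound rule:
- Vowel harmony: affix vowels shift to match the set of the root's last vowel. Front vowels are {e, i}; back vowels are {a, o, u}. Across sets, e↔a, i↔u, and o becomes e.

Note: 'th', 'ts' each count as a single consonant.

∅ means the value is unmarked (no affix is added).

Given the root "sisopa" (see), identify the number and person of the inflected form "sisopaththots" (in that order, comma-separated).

Segment: sisopa-th-thots.
number: -th → dual.
person: -thots → 2nd person.

dual, 2nd person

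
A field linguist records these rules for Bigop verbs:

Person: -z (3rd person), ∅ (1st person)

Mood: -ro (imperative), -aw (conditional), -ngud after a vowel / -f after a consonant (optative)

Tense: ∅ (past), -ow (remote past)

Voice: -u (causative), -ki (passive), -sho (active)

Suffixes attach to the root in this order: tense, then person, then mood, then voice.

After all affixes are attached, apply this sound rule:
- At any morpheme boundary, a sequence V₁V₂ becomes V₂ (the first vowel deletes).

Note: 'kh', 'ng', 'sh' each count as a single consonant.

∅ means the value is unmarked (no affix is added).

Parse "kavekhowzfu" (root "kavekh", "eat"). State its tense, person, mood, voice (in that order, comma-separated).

remote past, 3rd person, optative, causative

Segment: kavekh-ow-z-f-u.
tense: -ow → remote past.
person: -z → 3rd person.
mood: -ngud/f → optative.
voice: -u → causative.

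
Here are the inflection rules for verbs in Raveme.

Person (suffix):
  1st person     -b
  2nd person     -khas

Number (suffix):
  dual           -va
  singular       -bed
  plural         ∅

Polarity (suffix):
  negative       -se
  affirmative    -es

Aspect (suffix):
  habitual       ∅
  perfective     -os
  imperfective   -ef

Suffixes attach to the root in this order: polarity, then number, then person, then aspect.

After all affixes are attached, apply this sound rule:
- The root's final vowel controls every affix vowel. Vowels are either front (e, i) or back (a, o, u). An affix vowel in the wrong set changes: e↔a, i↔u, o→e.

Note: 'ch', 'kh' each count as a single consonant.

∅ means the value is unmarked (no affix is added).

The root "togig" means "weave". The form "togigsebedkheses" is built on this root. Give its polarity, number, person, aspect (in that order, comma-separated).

Segment: togig-se-bed-khas-os.
polarity: -se → negative.
number: -bed → singular.
person: -khas → 2nd person.
aspect: -os → perfective.

negative, singular, 2nd person, perfective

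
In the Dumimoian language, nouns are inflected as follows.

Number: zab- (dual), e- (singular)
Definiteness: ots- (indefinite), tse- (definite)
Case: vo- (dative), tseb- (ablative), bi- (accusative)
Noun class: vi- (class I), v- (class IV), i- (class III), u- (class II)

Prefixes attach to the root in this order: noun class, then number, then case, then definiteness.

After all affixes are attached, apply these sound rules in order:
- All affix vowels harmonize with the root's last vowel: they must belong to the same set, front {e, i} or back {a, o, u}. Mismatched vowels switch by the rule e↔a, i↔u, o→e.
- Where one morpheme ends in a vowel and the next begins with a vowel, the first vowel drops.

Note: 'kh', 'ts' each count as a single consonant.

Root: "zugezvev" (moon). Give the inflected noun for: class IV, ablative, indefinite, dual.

Attach noun class class IV v- → vzugezvev.
Attach number dual zab- → zabvzugezvev.
Attach case ablative tseb- → tsebzabvzugezvev.
Attach definiteness indefinite ots- → otstsebzabvzugezvev.
Apply vowel harmony: otstsebzabvzugezvev → etstsebzebvzugezvev.
Vowel deletion: no change.

etstsebzebvzugezvev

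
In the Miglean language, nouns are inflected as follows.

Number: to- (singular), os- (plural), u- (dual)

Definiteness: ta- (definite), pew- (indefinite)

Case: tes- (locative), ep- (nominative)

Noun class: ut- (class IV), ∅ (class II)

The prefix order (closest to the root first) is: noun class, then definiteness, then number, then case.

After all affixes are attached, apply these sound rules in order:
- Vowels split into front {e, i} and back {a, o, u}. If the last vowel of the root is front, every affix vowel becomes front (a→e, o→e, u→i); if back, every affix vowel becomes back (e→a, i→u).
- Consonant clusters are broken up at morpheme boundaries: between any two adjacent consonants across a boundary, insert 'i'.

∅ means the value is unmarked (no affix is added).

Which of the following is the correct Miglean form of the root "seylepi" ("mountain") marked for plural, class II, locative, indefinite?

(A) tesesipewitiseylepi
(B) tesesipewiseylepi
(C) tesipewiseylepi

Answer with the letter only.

noun class = class II: zero marking, form stays seylepi.
Attach definiteness indefinite pew- → pewseylepi.
Attach number plural os- → ospewseylepi.
Attach case locative tes- → tesospewseylepi.
Apply vowel harmony: tesospewseylepi → tesespewseylepi.
Apply epenthesis: tesespewseylepi → tesesipewiseylepi.
So the correct form is tesesipewiseylepi, option (B).
(C) tesipewiseylepi is wrong: it uses dual instead of plural for number.
(A) tesesipewitiseylepi is wrong: it uses class IV instead of class II for noun class.

B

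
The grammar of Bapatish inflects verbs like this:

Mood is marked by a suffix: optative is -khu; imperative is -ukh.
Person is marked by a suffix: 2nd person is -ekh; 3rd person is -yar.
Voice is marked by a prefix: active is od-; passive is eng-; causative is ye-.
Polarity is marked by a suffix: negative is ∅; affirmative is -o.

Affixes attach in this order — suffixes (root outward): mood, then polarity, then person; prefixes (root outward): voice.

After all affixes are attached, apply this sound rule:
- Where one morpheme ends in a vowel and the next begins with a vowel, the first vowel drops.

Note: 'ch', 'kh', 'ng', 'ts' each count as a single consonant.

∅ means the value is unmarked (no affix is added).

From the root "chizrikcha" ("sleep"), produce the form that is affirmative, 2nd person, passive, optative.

engchizrikchakhekh

Attach mood optative -khu → chizrikchakhu.
Attach polarity affirmative -o → chizrikchakhuo.
Attach voice passive eng- → engchizrikchakhuo.
Attach person 2nd person -ekh → engchizrikchakhuoekh.
Apply vowel deletion: engchizrikchakhuoekh → engchizrikchakhekh.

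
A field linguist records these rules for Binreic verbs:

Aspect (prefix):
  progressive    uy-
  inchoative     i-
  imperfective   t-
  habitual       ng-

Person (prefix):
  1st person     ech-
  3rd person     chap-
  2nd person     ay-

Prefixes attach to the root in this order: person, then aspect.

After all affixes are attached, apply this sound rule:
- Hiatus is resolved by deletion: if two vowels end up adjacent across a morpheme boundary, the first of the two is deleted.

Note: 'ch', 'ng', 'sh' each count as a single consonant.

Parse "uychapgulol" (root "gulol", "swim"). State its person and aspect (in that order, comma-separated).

Segment: uy-chap-gulol.
person: chap- → 3rd person.
aspect: uy- → progressive.

3rd person, progressive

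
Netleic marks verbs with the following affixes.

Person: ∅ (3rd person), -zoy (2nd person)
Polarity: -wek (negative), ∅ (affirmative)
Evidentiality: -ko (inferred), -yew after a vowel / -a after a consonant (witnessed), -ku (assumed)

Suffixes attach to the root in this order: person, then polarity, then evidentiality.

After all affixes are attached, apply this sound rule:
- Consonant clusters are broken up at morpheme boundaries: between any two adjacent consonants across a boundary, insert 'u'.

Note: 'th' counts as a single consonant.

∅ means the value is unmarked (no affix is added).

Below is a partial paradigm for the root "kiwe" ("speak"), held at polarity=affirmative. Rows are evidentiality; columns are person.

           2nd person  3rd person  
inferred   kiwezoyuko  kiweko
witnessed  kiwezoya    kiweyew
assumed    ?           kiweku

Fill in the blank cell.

kiwezoyuku

Attach person 2nd person -zoy → kiwezoy.
polarity = affirmative: zero marking, form stays kiwezoy.
Attach evidentiality assumed -ku → kiwezoyku.
Apply epenthesis: kiwezoyku → kiwezoyuku.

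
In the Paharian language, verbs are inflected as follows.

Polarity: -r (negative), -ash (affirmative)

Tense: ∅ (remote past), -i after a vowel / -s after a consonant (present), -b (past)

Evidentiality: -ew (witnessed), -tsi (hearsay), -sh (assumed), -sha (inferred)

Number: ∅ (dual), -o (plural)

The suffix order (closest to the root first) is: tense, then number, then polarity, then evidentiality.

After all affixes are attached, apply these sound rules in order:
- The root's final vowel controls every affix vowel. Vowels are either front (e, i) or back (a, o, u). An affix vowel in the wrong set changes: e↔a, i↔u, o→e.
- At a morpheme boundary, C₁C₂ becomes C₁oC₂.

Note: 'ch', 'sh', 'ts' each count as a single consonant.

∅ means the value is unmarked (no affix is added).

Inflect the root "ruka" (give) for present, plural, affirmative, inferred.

Attach tense present -i (after vowel 'a') → rukai.
Attach number plural -o → rukaio.
Attach polarity affirmative -ash → rukaioash.
Attach evidentiality inferred -sha → rukaioashsha.
Apply vowel harmony: rukaioashsha → rukauoashsha.
Apply epenthesis: rukauoashsha → rukauoashosha.

rukauoashosha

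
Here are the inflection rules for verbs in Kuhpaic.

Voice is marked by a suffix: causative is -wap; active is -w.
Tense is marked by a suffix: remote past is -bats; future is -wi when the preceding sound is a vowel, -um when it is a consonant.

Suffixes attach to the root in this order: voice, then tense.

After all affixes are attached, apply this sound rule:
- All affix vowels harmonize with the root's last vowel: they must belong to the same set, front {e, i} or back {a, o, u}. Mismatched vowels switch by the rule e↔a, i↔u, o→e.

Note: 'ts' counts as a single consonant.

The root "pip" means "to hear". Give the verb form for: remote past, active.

Attach voice active -w → pipw.
Attach tense remote past -bats → pipwbats.
Apply vowel harmony: pipwbats → pipwbets.

pipwbets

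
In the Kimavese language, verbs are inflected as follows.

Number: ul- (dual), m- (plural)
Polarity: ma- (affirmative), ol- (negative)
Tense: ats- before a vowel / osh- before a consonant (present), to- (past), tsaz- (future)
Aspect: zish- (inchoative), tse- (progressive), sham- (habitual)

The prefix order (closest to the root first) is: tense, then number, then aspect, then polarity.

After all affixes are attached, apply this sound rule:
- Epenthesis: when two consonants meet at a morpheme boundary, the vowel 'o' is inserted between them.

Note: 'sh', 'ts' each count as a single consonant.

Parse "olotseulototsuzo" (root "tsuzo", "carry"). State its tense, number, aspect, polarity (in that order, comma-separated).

Segment: ol-tse-ul-to-tsuzo.
tense: to- → past.
number: ul- → dual.
aspect: tse- → progressive.
polarity: ol- → negative.

past, dual, progressive, negative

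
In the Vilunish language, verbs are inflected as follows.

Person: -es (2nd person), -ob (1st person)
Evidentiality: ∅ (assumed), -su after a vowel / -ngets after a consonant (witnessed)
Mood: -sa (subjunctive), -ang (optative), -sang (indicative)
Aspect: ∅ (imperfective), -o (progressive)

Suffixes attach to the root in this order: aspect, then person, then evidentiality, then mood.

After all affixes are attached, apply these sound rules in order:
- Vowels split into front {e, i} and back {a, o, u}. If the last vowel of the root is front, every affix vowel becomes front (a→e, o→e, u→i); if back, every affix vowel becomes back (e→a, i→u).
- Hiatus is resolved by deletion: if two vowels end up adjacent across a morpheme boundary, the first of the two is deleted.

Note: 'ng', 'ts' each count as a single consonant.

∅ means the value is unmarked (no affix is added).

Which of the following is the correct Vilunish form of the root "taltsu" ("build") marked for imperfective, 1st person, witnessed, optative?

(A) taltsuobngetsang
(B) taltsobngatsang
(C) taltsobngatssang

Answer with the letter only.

B

aspect = imperfective: zero marking, form stays taltsu.
Attach person 1st person -ob → taltsuob.
Attach evidentiality witnessed -ngets (after consonant 'b') → taltsuobngets.
Attach mood optative -ang → taltsuobngetsang.
Apply vowel harmony: taltsuobngetsang → taltsuobngatsang.
Apply vowel deletion: taltsuobngatsang → taltsobngatsang.
So the correct form is taltsobngatsang, option (B).
(C) taltsobngatssang is wrong: it uses indicative instead of optative for mood.
(A) taltsuobngetsang is wrong: it fails to apply the sound rule(s).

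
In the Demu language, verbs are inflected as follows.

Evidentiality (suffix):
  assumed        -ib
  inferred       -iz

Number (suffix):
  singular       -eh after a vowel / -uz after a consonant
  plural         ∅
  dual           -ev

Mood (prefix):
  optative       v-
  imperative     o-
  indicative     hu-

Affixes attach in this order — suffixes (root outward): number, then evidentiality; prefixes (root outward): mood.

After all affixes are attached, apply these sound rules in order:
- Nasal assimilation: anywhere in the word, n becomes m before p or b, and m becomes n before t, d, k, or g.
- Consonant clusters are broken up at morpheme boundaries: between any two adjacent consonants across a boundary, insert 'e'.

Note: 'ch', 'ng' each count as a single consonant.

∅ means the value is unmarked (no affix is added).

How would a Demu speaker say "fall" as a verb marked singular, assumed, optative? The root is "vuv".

vevuvuzib

Attach number singular -uz (after consonant 'v') → vuvuz.
Attach evidentiality assumed -ib → vuvuzib.
Attach mood optative v- → vvuvuzib.
Nasal assimilation: no change.
Apply epenthesis: vvuvuzib → vevuvuzib.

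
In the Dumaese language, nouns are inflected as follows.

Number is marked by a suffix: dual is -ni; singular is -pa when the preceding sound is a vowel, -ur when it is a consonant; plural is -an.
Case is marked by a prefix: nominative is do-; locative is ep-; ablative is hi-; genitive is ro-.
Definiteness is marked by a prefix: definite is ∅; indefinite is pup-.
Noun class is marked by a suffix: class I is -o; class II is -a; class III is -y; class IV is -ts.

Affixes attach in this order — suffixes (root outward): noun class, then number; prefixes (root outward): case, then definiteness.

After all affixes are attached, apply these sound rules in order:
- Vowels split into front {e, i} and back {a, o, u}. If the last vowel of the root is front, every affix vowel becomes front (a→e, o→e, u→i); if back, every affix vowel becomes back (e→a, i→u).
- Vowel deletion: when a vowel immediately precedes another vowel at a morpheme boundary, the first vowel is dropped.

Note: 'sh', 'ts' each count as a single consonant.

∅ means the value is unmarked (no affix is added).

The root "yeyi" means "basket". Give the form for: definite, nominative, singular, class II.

deyeyepe

Attach noun class class II -a → yeyia.
Attach case nominative do- → doyeyia.
definiteness = definite: zero marking, form stays doyeyia.
Attach number singular -pa (after vowel 'a') → doyeyiapa.
Apply vowel harmony: doyeyiapa → deyeyiepe.
Apply vowel deletion: deyeyiepe → deyeyepe.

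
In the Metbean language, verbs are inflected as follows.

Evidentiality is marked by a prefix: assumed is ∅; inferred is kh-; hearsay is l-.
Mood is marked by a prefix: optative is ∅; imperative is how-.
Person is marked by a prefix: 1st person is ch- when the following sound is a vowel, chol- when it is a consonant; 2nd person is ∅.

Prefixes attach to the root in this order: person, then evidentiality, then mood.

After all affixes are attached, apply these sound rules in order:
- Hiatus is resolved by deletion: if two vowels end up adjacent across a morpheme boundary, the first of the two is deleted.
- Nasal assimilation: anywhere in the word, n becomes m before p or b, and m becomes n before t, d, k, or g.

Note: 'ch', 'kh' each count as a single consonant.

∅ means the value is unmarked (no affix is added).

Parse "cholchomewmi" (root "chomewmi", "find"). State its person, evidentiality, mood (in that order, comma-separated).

1st person, assumed, optative

Segment: chol-chomewmi.
person: ch/chol- → 1st person.
evidentiality: ∅ → assumed.
mood: ∅ → optative.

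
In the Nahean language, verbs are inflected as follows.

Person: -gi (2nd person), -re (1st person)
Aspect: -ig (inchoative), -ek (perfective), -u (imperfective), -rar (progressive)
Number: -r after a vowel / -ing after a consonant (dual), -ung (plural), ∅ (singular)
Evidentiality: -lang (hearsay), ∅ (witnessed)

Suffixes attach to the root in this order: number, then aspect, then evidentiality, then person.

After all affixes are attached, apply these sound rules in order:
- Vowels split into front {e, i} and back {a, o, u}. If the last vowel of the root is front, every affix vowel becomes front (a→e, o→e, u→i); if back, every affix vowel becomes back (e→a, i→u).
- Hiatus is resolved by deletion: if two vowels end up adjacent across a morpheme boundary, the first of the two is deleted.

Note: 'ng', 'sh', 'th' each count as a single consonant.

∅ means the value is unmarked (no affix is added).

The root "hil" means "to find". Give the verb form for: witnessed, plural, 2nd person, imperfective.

hilingigi

Attach number plural -ung → hilung.
Attach aspect imperfective -u → hilungu.
evidentiality = witnessed: zero marking, form stays hilungu.
Attach person 2nd person -gi → hilungugi.
Apply vowel harmony: hilungugi → hilingigi.
Vowel deletion: no change.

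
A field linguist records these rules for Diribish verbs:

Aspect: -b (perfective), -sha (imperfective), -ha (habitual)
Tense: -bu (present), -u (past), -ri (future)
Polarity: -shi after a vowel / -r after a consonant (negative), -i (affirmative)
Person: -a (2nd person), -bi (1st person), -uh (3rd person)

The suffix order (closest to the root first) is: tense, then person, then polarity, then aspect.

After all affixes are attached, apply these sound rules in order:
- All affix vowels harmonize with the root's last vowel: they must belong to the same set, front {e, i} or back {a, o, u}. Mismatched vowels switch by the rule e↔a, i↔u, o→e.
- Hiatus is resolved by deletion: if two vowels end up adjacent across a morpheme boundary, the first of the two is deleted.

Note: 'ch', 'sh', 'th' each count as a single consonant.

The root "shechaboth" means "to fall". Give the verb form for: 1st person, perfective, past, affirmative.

Attach tense past -u → shechabothu.
Attach person 1st person -bi → shechabothubi.
Attach polarity affirmative -i → shechabothubii.
Attach aspect perfective -b → shechabothubiib.
Apply vowel harmony: shechabothubiib → shechabothubuub.
Apply vowel deletion: shechabothubuub → shechabothubub.

shechabothubub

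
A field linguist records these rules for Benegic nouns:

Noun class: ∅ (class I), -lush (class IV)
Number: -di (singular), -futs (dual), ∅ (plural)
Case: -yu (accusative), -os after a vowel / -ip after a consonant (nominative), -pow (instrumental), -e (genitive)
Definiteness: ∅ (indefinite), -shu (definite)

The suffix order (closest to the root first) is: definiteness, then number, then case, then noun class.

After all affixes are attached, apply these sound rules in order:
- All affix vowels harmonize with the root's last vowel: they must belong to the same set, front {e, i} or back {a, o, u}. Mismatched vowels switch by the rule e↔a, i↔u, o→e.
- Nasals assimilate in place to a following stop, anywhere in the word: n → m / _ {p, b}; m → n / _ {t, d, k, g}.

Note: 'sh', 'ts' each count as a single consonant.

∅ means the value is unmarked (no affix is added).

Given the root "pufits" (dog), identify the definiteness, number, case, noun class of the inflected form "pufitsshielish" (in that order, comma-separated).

definite, plural, genitive, class IV

Segment: pufits-shu-e-lush.
definiteness: -shu → definite.
number: ∅ → plural.
case: -e → genitive.
noun class: -lush → class IV.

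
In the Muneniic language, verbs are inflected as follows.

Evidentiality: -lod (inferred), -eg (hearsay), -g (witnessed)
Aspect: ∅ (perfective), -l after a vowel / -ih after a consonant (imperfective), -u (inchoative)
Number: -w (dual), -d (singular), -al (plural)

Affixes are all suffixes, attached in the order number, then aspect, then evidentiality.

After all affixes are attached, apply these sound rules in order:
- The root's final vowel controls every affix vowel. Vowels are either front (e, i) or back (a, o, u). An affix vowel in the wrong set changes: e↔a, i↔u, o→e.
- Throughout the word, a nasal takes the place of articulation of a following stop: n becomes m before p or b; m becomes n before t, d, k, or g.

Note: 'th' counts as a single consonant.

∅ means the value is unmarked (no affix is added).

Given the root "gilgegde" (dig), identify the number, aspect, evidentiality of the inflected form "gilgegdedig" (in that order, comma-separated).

Segment: gilgegde-d-u-g.
number: -d → singular.
aspect: -u → inchoative.
evidentiality: -g → witnessed.

singular, inchoative, witnessed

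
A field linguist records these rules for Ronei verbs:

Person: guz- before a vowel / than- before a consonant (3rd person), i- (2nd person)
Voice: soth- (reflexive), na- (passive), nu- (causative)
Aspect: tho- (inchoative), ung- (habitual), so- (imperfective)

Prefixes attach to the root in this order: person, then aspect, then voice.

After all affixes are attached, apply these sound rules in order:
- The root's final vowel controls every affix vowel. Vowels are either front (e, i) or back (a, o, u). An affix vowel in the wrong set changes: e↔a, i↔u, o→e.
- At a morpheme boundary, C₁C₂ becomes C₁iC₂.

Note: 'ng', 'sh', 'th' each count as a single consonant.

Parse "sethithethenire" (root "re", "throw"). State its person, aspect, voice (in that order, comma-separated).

3rd person, inchoative, reflexive

Segment: soth-tho-than-re.
person: guz/than- → 3rd person.
aspect: tho- → inchoative.
voice: soth- → reflexive.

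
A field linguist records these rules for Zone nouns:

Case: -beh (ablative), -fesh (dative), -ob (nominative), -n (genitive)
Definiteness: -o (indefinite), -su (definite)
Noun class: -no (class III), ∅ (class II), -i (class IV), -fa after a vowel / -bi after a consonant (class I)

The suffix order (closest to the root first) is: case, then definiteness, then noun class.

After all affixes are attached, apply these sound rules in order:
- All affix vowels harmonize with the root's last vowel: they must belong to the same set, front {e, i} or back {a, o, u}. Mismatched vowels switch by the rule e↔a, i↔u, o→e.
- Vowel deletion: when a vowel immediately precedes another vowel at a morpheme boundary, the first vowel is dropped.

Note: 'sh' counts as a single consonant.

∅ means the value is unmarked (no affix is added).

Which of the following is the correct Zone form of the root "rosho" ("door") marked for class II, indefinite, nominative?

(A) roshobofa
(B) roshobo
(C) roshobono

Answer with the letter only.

Attach case nominative -ob → roshoob.
Attach definiteness indefinite -o → roshoobo.
noun class = class II: zero marking, form stays roshoobo.
Vowel harmony: no change.
Apply vowel deletion: roshoobo → roshobo.
So the correct form is roshobo, option (B).
(C) roshobono is wrong: it uses class III instead of class II for noun class.
(A) roshobofa is wrong: it uses class I instead of class II for noun class.

B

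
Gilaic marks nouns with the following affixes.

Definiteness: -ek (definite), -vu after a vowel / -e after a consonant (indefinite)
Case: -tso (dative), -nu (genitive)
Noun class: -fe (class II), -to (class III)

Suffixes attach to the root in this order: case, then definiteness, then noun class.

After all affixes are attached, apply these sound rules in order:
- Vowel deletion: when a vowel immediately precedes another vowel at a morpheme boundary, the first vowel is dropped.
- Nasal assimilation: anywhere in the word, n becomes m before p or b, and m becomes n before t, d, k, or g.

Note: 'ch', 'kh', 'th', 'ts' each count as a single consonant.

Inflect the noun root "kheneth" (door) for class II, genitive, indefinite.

Attach case genitive -nu → khenethnu.
Attach definiteness indefinite -vu (after vowel 'u') → khenethnuvu.
Attach noun class class II -fe → khenethnuvufe.
Vowel deletion: no change.
Nasal assimilation: no change.

khenethnuvufe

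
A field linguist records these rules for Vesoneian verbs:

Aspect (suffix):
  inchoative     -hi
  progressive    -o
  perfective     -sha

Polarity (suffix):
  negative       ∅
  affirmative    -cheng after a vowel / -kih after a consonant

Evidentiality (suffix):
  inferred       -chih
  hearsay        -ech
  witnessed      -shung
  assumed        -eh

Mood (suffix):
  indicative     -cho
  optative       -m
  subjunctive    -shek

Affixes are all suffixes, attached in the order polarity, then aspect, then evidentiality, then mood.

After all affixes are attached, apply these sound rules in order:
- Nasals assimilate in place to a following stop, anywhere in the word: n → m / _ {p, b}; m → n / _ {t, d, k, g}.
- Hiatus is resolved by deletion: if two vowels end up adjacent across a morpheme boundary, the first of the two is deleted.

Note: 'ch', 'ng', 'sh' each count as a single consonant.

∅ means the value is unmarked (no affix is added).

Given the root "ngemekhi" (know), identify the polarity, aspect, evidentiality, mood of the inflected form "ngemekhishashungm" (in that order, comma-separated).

negative, perfective, witnessed, optative

Segment: ngemekhi-sha-shung-m.
polarity: ∅ → negative.
aspect: -sha → perfective.
evidentiality: -shung → witnessed.
mood: -m → optative.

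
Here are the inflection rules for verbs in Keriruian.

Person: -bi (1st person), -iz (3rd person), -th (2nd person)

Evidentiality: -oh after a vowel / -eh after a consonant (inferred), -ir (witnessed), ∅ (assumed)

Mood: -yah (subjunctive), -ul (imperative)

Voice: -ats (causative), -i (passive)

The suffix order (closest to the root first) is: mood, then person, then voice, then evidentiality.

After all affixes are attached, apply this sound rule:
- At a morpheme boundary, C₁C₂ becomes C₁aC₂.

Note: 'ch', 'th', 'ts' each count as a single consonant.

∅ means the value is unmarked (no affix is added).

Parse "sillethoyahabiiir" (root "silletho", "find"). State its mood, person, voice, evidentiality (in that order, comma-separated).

Segment: silletho-yah-bi-i-ir.
mood: -yah → subjunctive.
person: -bi → 1st person.
voice: -i → passive.
evidentiality: -ir → witnessed.

subjunctive, 1st person, passive, witnessed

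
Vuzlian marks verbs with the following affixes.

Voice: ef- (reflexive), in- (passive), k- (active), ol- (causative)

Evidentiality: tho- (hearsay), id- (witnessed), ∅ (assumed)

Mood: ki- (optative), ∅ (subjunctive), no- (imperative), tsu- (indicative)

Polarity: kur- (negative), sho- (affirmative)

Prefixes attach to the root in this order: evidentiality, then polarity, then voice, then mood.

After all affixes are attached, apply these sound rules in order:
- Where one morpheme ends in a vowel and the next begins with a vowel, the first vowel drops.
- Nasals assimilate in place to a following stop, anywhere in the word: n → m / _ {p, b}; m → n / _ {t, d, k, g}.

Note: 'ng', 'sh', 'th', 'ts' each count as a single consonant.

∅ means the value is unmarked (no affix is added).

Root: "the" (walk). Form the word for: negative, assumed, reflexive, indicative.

tsefkurthe

evidentiality = assumed: zero marking, form stays the.
Attach polarity negative kur- → kurthe.
Attach voice reflexive ef- → efkurthe.
Attach mood indicative tsu- → tsuefkurthe.
Apply vowel deletion: tsuefkurthe → tsefkurthe.
Nasal assimilation: no change.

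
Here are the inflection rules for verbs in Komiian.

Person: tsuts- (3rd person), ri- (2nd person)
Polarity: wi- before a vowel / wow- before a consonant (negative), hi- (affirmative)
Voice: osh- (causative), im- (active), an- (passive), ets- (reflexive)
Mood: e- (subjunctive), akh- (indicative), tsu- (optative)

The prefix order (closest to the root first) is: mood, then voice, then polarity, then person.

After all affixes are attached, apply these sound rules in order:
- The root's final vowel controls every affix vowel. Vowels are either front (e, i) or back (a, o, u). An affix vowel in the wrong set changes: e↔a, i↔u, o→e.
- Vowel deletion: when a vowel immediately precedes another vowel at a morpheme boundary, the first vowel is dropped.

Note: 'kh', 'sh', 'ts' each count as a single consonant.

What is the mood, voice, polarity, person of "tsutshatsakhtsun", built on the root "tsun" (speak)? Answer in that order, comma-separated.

indicative, reflexive, affirmative, 3rd person

Segment: tsuts-hi-ets-akh-tsun.
mood: akh- → indicative.
voice: ets- → reflexive.
polarity: hi- → affirmative.
person: tsuts- → 3rd person.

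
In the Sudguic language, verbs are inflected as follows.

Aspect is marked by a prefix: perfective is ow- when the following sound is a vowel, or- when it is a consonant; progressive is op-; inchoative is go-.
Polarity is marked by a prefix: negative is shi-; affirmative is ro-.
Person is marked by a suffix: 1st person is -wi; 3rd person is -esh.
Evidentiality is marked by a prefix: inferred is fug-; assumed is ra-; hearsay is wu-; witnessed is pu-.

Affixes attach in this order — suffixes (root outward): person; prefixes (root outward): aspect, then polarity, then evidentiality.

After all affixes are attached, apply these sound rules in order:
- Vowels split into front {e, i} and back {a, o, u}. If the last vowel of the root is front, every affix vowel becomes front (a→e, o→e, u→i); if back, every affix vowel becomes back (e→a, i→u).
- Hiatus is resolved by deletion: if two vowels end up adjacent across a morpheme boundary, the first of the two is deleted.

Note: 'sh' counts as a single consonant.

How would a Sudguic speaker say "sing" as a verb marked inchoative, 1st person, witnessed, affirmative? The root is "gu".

Attach person 1st person -wi → guwi.
Attach aspect inchoative go- → goguwi.
Attach polarity affirmative ro- → rogoguwi.
Attach evidentiality witnessed pu- → purogoguwi.
Apply vowel harmony: purogoguwi → purogoguwu.
Vowel deletion: no change.

purogoguwu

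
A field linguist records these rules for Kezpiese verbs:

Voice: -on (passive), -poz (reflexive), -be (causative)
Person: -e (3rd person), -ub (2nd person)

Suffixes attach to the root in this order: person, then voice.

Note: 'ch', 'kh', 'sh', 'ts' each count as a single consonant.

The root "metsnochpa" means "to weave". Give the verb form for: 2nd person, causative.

Attach person 2nd person -ub → metsnochpaub.
Attach voice causative -be → metsnochpaubbe.

metsnochpaubbe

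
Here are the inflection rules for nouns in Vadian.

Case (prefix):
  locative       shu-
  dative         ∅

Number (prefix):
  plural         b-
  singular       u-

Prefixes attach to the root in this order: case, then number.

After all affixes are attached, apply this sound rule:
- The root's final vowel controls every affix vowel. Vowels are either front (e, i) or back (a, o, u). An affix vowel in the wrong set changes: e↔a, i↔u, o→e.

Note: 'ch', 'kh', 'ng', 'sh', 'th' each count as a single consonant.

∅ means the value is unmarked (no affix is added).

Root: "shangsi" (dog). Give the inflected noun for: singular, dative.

case = dative: zero marking, form stays shangsi.
Attach number singular u- → ushangsi.
Apply vowel harmony: ushangsi → ishangsi.

ishangsi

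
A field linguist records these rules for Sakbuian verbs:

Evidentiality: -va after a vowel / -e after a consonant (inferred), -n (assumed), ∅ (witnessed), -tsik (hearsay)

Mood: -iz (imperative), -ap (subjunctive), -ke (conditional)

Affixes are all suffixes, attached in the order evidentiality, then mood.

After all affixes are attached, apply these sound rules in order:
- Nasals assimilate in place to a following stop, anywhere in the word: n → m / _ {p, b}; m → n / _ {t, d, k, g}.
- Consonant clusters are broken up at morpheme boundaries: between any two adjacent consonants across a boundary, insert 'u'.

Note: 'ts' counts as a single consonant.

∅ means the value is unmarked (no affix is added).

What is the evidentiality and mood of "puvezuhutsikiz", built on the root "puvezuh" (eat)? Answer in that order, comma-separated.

Segment: puvezuh-tsik-iz.
evidentiality: -tsik → hearsay.
mood: -iz → imperative.

hearsay, imperative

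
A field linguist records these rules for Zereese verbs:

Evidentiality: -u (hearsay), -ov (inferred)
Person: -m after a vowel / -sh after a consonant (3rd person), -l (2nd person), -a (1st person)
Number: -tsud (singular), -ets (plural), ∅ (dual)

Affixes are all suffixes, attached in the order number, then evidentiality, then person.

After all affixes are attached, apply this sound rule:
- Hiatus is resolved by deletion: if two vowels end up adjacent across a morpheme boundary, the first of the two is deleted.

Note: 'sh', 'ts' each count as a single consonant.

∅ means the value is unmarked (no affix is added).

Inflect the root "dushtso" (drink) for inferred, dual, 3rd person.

dushtsovsh

number = dual: zero marking, form stays dushtso.
Attach evidentiality inferred -ov → dushtsoov.
Attach person 3rd person -sh (after consonant 'v') → dushtsoovsh.
Apply vowel deletion: dushtsoovsh → dushtsovsh.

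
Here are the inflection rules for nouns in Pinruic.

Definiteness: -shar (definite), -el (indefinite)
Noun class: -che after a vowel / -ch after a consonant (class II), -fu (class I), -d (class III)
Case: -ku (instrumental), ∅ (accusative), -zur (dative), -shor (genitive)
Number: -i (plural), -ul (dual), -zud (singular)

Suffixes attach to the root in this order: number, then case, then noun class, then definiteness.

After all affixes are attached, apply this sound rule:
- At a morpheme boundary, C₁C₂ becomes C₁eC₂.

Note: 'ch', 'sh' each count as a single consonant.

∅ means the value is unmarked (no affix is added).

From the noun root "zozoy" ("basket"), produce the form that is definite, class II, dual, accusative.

zozoyulecheshar

Attach number dual -ul → zozoyul.
case = accusative: zero marking, form stays zozoyul.
Attach noun class class II -ch (after consonant 'l') → zozoyulch.
Attach definiteness definite -shar → zozoyulchshar.
Apply epenthesis: zozoyulchshar → zozoyulecheshar.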